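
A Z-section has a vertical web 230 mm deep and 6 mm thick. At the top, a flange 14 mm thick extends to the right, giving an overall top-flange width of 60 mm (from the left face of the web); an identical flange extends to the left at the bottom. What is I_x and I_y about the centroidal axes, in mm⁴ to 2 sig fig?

Break the section into simple shapes (no overlaps), measuring from the bottom-left corner of the bounding box.
Web: 6 × 230, A = 1 380 mm², y = 115 mm, Ī = 6 083 500 mm⁴.
Top flange (beyond web): 54 × 14, A = 756 mm², y = 223 mm, Ī = 12 348 mm⁴.
Bottom flange (beyond web): 54 × 14, A = 756 mm², y = 7 mm, Ī = 12 348 mm⁴.
Centroid: ȳ = ΣA·y / ΣA = 115 mm.
Transfer each piece to the centroidal x-axis using Ī + A·d² with d = y − 115:
  web: d = 0 mm → contributes +6 083 500 mm⁴
  top flange (beyond web): d = 108 mm → contributes +8 830 332 mm⁴
  bottom flange (beyond web): d = -108 mm → contributes +8 830 332 mm⁴
Total I = 23 744 164 mm⁴.
For the y-axis: x̄ = 57 mm.
Repeating about the centroidal y-axis gives I_y = 1 732 356 mm⁴.

I_x ≈ 2.4 × 10⁷ mm⁴, I_y ≈ 1.7 × 10⁶ mm⁴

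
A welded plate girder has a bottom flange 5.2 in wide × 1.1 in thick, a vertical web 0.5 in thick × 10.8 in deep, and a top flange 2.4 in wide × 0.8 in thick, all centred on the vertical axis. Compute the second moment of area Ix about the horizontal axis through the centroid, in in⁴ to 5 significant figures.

Split into non-overlapping primitives; take the origin at the lower-left of the bounding box.
Bottom plate: 5.2 × 1.1, A = 5.72 in², y = 0.55 in, Ī = 0.5767667 in⁴.
Web plate: 0.5 × 10.8, A = 5.4 in², y = 6.5 in, Ī = 52.488 in⁴.
Top plate: 2.4 × 0.8, A = 1.92 in², y = 12.3 in, Ī = 0.1024 in⁴.
Centroid: ȳ = ΣA·y / ΣA = 4.744018 in.
Transfer each piece to the horizontal axis through the centroid using Ī + A·d² with d = y − 4.744018:
  bottom plate: d = -4.194018 in → contributes +101.1904 in⁴
  web plate: d = 1.755982 in → contributes +69.13875 in⁴
  top plate: d = 7.555982 in → contributes +109.7207 in⁴
Total I = 280.0498 in⁴.

Ix ≈ 280.05 in⁴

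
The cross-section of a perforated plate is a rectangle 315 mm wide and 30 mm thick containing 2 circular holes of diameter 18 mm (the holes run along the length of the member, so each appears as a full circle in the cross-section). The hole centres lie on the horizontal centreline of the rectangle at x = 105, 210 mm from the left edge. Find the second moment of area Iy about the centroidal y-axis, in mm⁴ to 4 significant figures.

Iy ≈ 7.673 × 10⁷ mm⁴

Split into non-overlapping primitives; take the origin at the lower-left of the bounding box.
Plate: 315 × 30, A = 9 450 mm², x = 157.5 mm, Ī = 78 139 688 mm⁴.
Hole 1 (subtracted): ⌀18, A = 254.469 mm², x = 105 mm, Ī = 5 153 mm⁴.
Hole 2 (subtracted): ⌀18, A = 254.469 mm², x = 210 mm, Ī = 5 153 mm⁴.
By symmetry the centroid is at mid-width, x̄ = 157.5 mm.
Transfer each piece to the centroidal y-axis using Ī + A·d² with d = x − 157.5:
  plate: d = 0 mm → contributes +78 139 688 mm⁴
  hole 1: d = -52.5 mm → contributes −706 533 mm⁴
  hole 2: d = 52.5 mm → contributes −706 533 mm⁴
Total I = 76 726 621 mm⁴.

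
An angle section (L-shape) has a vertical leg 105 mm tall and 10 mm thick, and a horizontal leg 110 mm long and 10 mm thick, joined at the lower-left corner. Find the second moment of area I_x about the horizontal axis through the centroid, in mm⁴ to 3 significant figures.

Break the section into simple shapes (no overlaps), measuring from the bottom-left corner of the bounding box.
Vertical leg: 10 × 105, A = 1 050 mm², y = 52.5 mm, Ī = 964 688 mm⁴.
Horizontal leg (remainder): 100 × 10, A = 1 000 mm², y = 5 mm, Ī = 8333.3 mm⁴.
Centroid: ȳ = ΣA·y / ΣA = 29.329 mm.
Transfer each piece to the horizontal axis through the centroid using Ī + A·d² with d = y − 29.329:
  vertical leg: d = 23.171 mm → contributes +1 528 414 mm⁴
  horizontal leg (remainder): d = -24.329 mm → contributes +600 247 mm⁴
Total I = 2 128 661 mm⁴.

I_x ≈ 2.13 × 10⁶ mm⁴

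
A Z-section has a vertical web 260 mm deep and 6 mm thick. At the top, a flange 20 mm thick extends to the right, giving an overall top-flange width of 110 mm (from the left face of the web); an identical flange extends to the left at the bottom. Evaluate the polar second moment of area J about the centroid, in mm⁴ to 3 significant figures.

Break the section into simple shapes (no overlaps), measuring from the bottom-left corner of the bounding box.
Web: 6 × 260, A = 1 560 mm², y = 130 mm, Ī = 8 788 000 mm⁴.
Top flange (beyond web): 104 × 20, A = 2 080 mm², y = 250 mm, Ī = 69 333 mm⁴.
Bottom flange (beyond web): 104 × 20, A = 2 080 mm², y = 10 mm, Ī = 69 333 mm⁴.
Centroid: ȳ = ΣA·y / ΣA = 130 mm.
Transfer each piece to the centroidal x-axis using Ī + A·d² with d = y − 130:
  web: d = 0 mm → contributes +8 788 000 mm⁴
  top flange (beyond web): d = 120 mm → contributes +30 021 333 mm⁴
  bottom flange (beyond web): d = -120 mm → contributes +30 021 333 mm⁴
Total I = 68 830 667 mm⁴.
For the y-axis: x̄ = 107 mm.
Repeating about the centroidal y-axis gives I_y = 16 338 227 mm⁴.
Polar second moment: J = I_x + I_y = 85 168 893 mm⁴.

J ≈ 8.52 × 10⁷ mm⁴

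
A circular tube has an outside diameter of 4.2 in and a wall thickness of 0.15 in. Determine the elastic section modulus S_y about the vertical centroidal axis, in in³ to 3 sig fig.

Treat the section as a set of non-overlapping primitives; coordinates are from the bounding-box lower-left.
Outer circle: ⌀4.2, A = 13.854 in², x = 2.1 in, Ī = 15.275 in⁴.
Bore (subtracted): ⌀3.9, A = 11.946 in², x = 2.1 in, Ī = 11.356 in⁴.
By symmetry the centroid is at mid-width, x̄ = 2.1 in.
All pieces are centred on the vertical centroidal axis, so I = ΣĪ (holes subtracted) = 3.9184 in⁴.
Extreme fibre distance c = 2.1 in; S = I/c = 1.8659 in³.

S_y ≈ 1.87 in³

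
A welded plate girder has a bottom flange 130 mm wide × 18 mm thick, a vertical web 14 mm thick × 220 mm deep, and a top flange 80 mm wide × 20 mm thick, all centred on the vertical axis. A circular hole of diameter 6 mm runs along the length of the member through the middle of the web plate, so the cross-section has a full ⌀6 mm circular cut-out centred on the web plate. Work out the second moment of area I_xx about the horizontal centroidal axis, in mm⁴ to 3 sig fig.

I_xx ≈ 6.76 × 10⁷ mm⁴

Treat the section as a set of non-overlapping primitives; coordinates are from the bounding-box lower-left.
Bottom plate: 130 × 18, A = 2 340 mm², y = 9 mm, Ī = 63 180 mm⁴.
Web plate: 14 × 220, A = 3 080 mm², y = 128 mm, Ī = 12 422 667 mm⁴.
Top plate: 80 × 20, A = 1 600 mm², y = 248 mm, Ī = 53 333 mm⁴.
Hole (subtracted): ⌀6, A = 28.274 mm², y = 128 mm, Ī = 63.617 mm⁴.
Centroid: ȳ = ΣA·y / ΣA = 115.63 mm.
Transfer each piece to the horizontal centroidal axis using Ī + A·d² with d = y − 115.63:
  bottom plate: d = -106.63 mm → contributes +26 670 852 mm⁴
  web plate: d = 12.366 mm → contributes +12 893 657 mm⁴
  top plate: d = 132.37 mm → contributes +28 086 565 mm⁴
  hole: d = 12.366 mm → contributes −4387.3 mm⁴
Total I = 67 646 688 mm⁴.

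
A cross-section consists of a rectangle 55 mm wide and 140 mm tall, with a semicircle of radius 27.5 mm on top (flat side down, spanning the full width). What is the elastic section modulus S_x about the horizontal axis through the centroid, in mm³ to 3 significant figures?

Split into non-overlapping primitives; take the origin at the lower-left of the bounding box.
Rectangular body: 55 × 140, A = 7 700 mm², y = 70 mm, Ī = 12 576 667 mm⁴.
Semicircular cap: semicircle r = 27.5, A = 1187.9 mm², y = 151.67 mm, Ī = 62 772 mm⁴.
Centroid: ȳ = ΣA·y / ΣA = 80.916 mm.
Transfer each piece to the horizontal axis through the centroid using Ī + A·d² with d = y − 80.916:
  rectangular body: d = -10.916 mm → contributes +13 494 156 mm⁴
  semicircular cap: d = 70.756 mm → contributes +6 009 890 mm⁴
Total I = 19 504 046 mm⁴.
Extreme fibre distance c = 86.584 mm; S = I/c = 225 261 mm³.

S_x ≈ 2.25 × 10⁵ mm³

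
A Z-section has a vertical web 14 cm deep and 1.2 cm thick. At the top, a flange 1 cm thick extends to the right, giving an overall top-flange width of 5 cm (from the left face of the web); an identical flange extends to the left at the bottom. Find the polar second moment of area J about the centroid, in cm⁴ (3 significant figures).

Decompose the section into non-overlapping parts with the origin at the bottom-left of its bounding rectangle.
Web: 1.2 × 14, A = 16.8 cm², y = 7 cm, Ī = 274.4 cm⁴.
Top flange (beyond web): 3.8 × 1, A = 3.8 cm², y = 13.5 cm, Ī = 0.31667 cm⁴.
Bottom flange (beyond web): 3.8 × 1, A = 3.8 cm², y = 0.5 cm, Ī = 0.31667 cm⁴.
Centroid: ȳ = ΣA·y / ΣA = 7 cm.
Transfer each piece to the centroidal x-axis using Ī + A·d² with d = y − 7:
  web: d = 0 cm → contributes +274.4 cm⁴
  top flange (beyond web): d = 6.5 cm → contributes +160.87 cm⁴
  bottom flange (beyond web): d = -6.5 cm → contributes +160.87 cm⁴
Total I = 596.13 cm⁴.
For the y-axis: x̄ = 4.4 cm.
Repeating about the centroidal y-axis gives I_y = 58.661 cm⁴.
Polar second moment: J = I_x + I_y = 654.79 cm⁴.

J ≈ 655 cm⁴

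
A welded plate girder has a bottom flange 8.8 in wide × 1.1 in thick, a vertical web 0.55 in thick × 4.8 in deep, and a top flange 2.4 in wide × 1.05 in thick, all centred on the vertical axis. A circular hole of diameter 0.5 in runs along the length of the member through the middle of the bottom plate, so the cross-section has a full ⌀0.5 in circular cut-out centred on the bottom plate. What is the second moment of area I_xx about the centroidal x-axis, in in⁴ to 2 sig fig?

Decompose the section into non-overlapping parts with the origin at the bottom-left of its bounding rectangle.
Bottom plate: 8.8 × 1.1, A = 9.68 in², y = 0.55 in, Ī = 0.9761 in⁴.
Web plate: 0.55 × 4.8, A = 2.64 in², y = 3.5 in, Ī = 5.069 in⁴.
Top plate: 2.4 × 1.05, A = 2.52 in², y = 6.425 in, Ī = 0.2315 in⁴.
Hole (subtracted): ⌀0.5, A = 0.1963 in², y = 0.55 in, Ī = 0.003068 in⁴.
Centroid: ȳ = ΣA·y / ΣA = 2.093 in.
Transfer each piece to the centroidal x-axis using Ī + A·d² with d = y − 2.093:
  bottom plate: d = -1.543 in → contributes +24.02 in⁴
  web plate: d = 1.407 in → contributes +10.3 in⁴
  top plate: d = 4.332 in → contributes +47.53 in⁴
  hole: d = -1.543 in → contributes −0.4705 in⁴
Total I = 81.37 in⁴.

I_xx ≈ 81 in⁴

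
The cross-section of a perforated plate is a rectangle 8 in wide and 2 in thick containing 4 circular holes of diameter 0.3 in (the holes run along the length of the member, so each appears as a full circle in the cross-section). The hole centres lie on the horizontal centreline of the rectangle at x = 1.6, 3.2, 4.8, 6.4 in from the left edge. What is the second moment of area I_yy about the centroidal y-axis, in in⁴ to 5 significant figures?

Treat the section as a set of non-overlapping primitives; coordinates are from the bounding-box lower-left.
Plate: 8 × 2, A = 16 in², x = 4 in, Ī = 85.33333 in⁴.
Hole 1 (subtracted): ⌀0.3, A = 0.07068583 in², x = 1.6 in, Ī = 0.0003976078 in⁴.
Hole 2 (subtracted): ⌀0.3, A = 0.07068583 in², x = 3.2 in, Ī = 0.0003976078 in⁴.
Hole 3 (subtracted): ⌀0.3, A = 0.07068583 in², x = 4.8 in, Ī = 0.0003976078 in⁴.
Hole 4 (subtracted): ⌀0.3, A = 0.07068583 in², x = 6.4 in, Ī = 0.0003976078 in⁴.
By symmetry the centroid is at mid-width, x̄ = 4 in.
Transfer each piece to the centroidal y-axis using Ī + A·d² with d = x − 4:
  plate: d = 0 in → contributes +85.33333 in⁴
  hole 1: d = -2.4 in → contributes −0.407548 in⁴
  hole 2: d = -0.8 in → contributes −0.04563654 in⁴
  hole 3: d = 0.8 in → contributes −0.04563654 in⁴
  hole 4: d = 2.4 in → contributes −0.407548 in⁴
Total I = 84.42696 in⁴.

I_yy ≈ 84.427 in⁴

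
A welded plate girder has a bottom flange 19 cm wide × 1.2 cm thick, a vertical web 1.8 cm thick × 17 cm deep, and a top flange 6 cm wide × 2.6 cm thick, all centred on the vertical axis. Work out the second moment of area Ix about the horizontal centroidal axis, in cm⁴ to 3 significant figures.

Ix ≈ 4090 cm⁴

Treat the section as a set of non-overlapping primitives; coordinates are from the bounding-box lower-left.
Bottom plate: 19 × 1.2, A = 22.8 cm², y = 0.6 cm, Ī = 2.736 cm⁴.
Web plate: 1.8 × 17, A = 30.6 cm², y = 9.7 cm, Ī = 736.95 cm⁴.
Top plate: 6 × 2.6, A = 15.6 cm², y = 19.5 cm, Ī = 8.788 cm⁴.
Centroid: ȳ = ΣA·y / ΣA = 8.9087 cm.
Transfer each piece to the horizontal centroidal axis using Ī + A·d² with d = y − 8.9087:
  bottom plate: d = -8.3087 cm → contributes +1576.7 cm⁴
  web plate: d = 0.7913 cm → contributes +756.11 cm⁴
  top plate: d = 10.591 cm → contributes +1758.7 cm⁴
Total I = 4091.6 cm⁴.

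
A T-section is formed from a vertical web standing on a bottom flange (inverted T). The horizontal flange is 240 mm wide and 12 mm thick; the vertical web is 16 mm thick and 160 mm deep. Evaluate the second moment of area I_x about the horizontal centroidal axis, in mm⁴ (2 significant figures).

Break the section into simple shapes (no overlaps), measuring from the bottom-left corner of the bounding box.
Flange: 240 × 12, A = 2 880 mm², y = 6 mm, Ī = 34 560 mm⁴.
Web: 16 × 160, A = 2 560 mm², y = 92 mm, Ī = 5 461 333 mm⁴.
Centroid: ȳ = ΣA·y / ΣA = 46.47 mm.
Transfer each piece to the horizontal centroidal axis using Ī + A·d² with d = y − 46.47:
  flange: d = -40.47 mm → contributes +4 751 621 mm⁴
  web: d = 45.53 mm → contributes +10 768 027 mm⁴
Total I = 15 519 649 mm⁴.

I_x ≈ 1.6 × 10⁷ mm⁴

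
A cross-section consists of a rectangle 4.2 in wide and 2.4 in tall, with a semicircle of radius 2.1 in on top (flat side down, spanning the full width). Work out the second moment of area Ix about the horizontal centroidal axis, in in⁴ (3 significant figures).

Break the section into simple shapes (no overlaps), measuring from the bottom-left corner of the bounding box.
Rectangular body: 4.2 × 2.4, A = 10.08 in², y = 1.2 in, Ī = 4.8384 in⁴.
Semicircular cap: semicircle r = 2.1, A = 6.9272 in², y = 3.2913 in, Ī = 2.1346 in⁴.
Centroid: ȳ = ΣA·y / ΣA = 2.0518 in.
Transfer each piece to the horizontal centroidal axis using Ī + A·d² with d = y − 2.0518:
  rectangular body: d = -0.85179 in → contributes +12.152 in⁴
  semicircular cap: d = 1.2395 in → contributes +12.777 in⁴
Total I = 24.929 in⁴.

Ix ≈ 24.9 in⁴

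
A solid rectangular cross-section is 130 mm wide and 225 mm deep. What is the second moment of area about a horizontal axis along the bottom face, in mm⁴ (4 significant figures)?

I_base ≈ 4.936 × 10⁸ mm⁴

The section: 130 × 225, A = 29 250 mm², y = 112.5 mm, Ī = 123 398 438 mm⁴.
Transfer it to a horizontal axis along the bottom face using Ī + A·d² with d = y − 0:
  the section: d = 112.5 mm → contributes +493 593 750 mm⁴
Total I = 493 593 750 mm⁴.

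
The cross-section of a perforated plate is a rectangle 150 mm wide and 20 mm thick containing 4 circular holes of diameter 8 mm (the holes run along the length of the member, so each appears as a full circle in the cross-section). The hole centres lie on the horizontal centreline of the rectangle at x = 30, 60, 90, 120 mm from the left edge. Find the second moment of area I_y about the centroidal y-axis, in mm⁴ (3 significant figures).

Decompose the section into non-overlapping parts with the origin at the bottom-left of its bounding rectangle.
Plate: 150 × 20, A = 3 000 mm², x = 75 mm, Ī = 5 625 000 mm⁴.
Hole 1 (subtracted): ⌀8, A = 50.265 mm², x = 30 mm, Ī = 201.06 mm⁴.
Hole 2 (subtracted): ⌀8, A = 50.265 mm², x = 60 mm, Ī = 201.06 mm⁴.
Hole 3 (subtracted): ⌀8, A = 50.265 mm², x = 90 mm, Ī = 201.06 mm⁴.
Hole 4 (subtracted): ⌀8, A = 50.265 mm², x = 120 mm, Ī = 201.06 mm⁴.
By symmetry the centroid is at mid-width, x̄ = 75 mm.
Transfer each piece to the centroidal y-axis using Ī + A·d² with d = x − 75:
  plate: d = 0 mm → contributes +5 625 000 mm⁴
  hole 1: d = -45 mm → contributes −101 989 mm⁴
  hole 2: d = -15 mm → contributes −11 511 mm⁴
  hole 3: d = 15 mm → contributes −11 511 mm⁴
  hole 4: d = 45 mm → contributes −101 989 mm⁴
Total I = 5 398 001 mm⁴.

I_y ≈ 5.40 × 10⁶ mm⁴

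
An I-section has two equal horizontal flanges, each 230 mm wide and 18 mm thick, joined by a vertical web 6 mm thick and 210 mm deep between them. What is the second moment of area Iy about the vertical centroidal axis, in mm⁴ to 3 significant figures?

Iy ≈ 3.65 × 10⁷ mm⁴

Split into non-overlapping primitives; take the origin at the lower-left of the bounding box.
Bottom flange: 230 × 18, A = 4 140 mm², x = 115 mm, Ī = 18 250 500 mm⁴.
Web: 6 × 210, A = 1 260 mm², x = 115 mm, Ī = 3 780 mm⁴.
Top flange: 230 × 18, A = 4 140 mm², x = 115 mm, Ī = 18 250 500 mm⁴.
By symmetry the centroid is at mid-width, x̄ = 115 mm.
All pieces are centred on the vertical centroidal axis, so I = ΣĪ = 36 504 780 mm⁴.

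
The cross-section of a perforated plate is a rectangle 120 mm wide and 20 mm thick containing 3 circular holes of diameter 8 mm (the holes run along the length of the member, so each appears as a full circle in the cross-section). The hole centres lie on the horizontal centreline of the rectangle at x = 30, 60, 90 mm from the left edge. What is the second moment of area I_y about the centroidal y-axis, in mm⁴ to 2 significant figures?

I_y ≈ 2.8 × 10⁶ mm⁴

Decompose the section into non-overlapping parts with the origin at the bottom-left of its bounding rectangle.
Plate: 120 × 20, A = 2 400 mm², x = 60 mm, Ī = 2 880 000 mm⁴.
Hole 1 (subtracted): ⌀8, A = 50.27 mm², x = 30 mm, Ī = 201.1 mm⁴.
Hole 2 (subtracted): ⌀8, A = 50.27 mm², x = 60 mm, Ī = 201.1 mm⁴.
Hole 3 (subtracted): ⌀8, A = 50.27 mm², x = 90 mm, Ī = 201.1 mm⁴.
By symmetry the centroid is at mid-width, x̄ = 60 mm.
Transfer each piece to the centroidal y-axis using Ī + A·d² with d = x − 60:
  plate: d = 0 mm → contributes +2 880 000 mm⁴
  hole 1: d = -30 mm → contributes −45 440 mm⁴
  hole 2: d = 0 mm → contributes −201.1 mm⁴
  hole 3: d = 30 mm → contributes −45 440 mm⁴
Total I = 2 788 919 mm⁴.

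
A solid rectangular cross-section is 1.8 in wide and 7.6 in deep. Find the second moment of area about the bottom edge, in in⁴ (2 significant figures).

I_base ≈ 260 in⁴

The section: 1.8 × 7.6, A = 13.68 in², y = 3.8 in, Ī = 65.85 in⁴.
Transfer it to the base of the section using Ī + A·d² with d = y − 0:
  the section: d = 3.8 in → contributes +263.4 in⁴
Total I = 263.4 in⁴.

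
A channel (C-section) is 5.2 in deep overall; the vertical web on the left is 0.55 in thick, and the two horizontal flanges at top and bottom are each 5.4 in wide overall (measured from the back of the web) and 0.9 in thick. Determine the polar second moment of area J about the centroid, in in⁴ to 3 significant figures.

J ≈ 80.3 in⁴

Treat the section as a set of non-overlapping primitives; coordinates are from the bounding-box lower-left.
Web: 0.55 × 5.2, A = 2.86 in², y = 2.6 in, Ī = 6.4445 in⁴.
Top flange (beyond web): 4.85 × 0.9, A = 4.365 in², y = 4.75 in, Ī = 0.29464 in⁴.
Bottom flange (beyond web): 4.85 × 0.9, A = 4.365 in², y = 0.45 in, Ī = 0.29464 in⁴.
By symmetry the centroid is at mid-height, ȳ = 2.6 in.
Transfer each piece to the centroidal x-axis using Ī + A·d² with d = y − 2.6:
  web: d = 0 in → contributes +6.4445 in⁴
  top flange (beyond web): d = 2.15 in → contributes +20.472 in⁴
  bottom flange (beyond web): d = -2.15 in → contributes +20.472 in⁴
Total I = 47.388 in⁴.
For the y-axis: x̄ = 2.3087 in.
Repeating about the centroidal y-axis gives I_y = 32.889 in⁴.
Polar second moment: J = I_x + I_y = 80.277 in⁴.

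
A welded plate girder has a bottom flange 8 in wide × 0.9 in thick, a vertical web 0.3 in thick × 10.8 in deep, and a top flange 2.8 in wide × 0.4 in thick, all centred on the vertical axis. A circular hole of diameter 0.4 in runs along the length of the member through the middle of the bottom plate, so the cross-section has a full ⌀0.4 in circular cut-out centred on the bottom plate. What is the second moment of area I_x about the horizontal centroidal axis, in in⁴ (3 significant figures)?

I_x ≈ 201 in⁴

Decompose the section into non-overlapping parts with the origin at the bottom-left of its bounding rectangle.
Bottom plate: 8 × 0.9, A = 7.2 in², y = 0.45 in, Ī = 0.486 in⁴.
Web plate: 0.3 × 10.8, A = 3.24 in², y = 6.3 in, Ī = 31.493 in⁴.
Top plate: 2.8 × 0.4, A = 1.12 in², y = 11.9 in, Ī = 0.014933 in⁴.
Hole (subtracted): ⌀0.4, A = 0.12566 in², y = 0.45 in, Ī = 0.0012566 in⁴.
Centroid: ȳ = ΣA·y / ΣA = 3.2292 in.
Transfer each piece to the horizontal centroidal axis using Ī + A·d² with d = y − 3.2292:
  bottom plate: d = -2.7792 in → contributes +56.097 in⁴
  web plate: d = 3.0708 in → contributes +62.046 in⁴
  top plate: d = 8.6708 in → contributes +84.22 in⁴
  hole: d = -2.7792 in → contributes −0.97186 in⁴
Total I = 201.39 in⁴.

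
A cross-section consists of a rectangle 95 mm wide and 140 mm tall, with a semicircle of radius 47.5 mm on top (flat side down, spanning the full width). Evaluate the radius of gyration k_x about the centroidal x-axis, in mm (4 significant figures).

k_x ≈ 51.70 mm

Split into non-overlapping primitives; take the origin at the lower-left of the bounding box.
Rectangular body: 95 × 140, A = 13 300 mm², y = 70 mm, Ī = 21 723 333 mm⁴.
Semicircular cap: semicircle r = 47.5, A = 3544.11 mm², y = 160.16 mm, Ī = 558 736 mm⁴.
Centroid: ȳ = ΣA·y / ΣA = 88.9702 mm.
Transfer each piece to the centroidal x-axis using Ī + A·d² with d = y − 88.9702:
  rectangular body: d = -18.9702 mm → contributes +26 509 567 mm⁴
  semicircular cap: d = 71.1895 mm → contributes +18 520 066 mm⁴
Total I = 45 029 633 mm⁴.
Radius of gyration: k = √(I/A) = √(45 029 633 / 16844.1) = 51.7041 mm.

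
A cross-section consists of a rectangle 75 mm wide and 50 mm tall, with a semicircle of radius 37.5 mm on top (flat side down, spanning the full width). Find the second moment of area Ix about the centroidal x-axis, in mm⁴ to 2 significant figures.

Split into non-overlapping primitives; take the origin at the lower-left of the bounding box.
Rectangular body: 75 × 50, A = 3 750 mm², y = 25 mm, Ī = 781 250 mm⁴.
Semicircular cap: semicircle r = 37.5, A = 2 209 mm², y = 65.92 mm, Ī = 217 049 mm⁴.
Centroid: ȳ = ΣA·y / ΣA = 40.17 mm.
Transfer each piece to the centroidal x-axis using Ī + A·d² with d = y − 40.17:
  rectangular body: d = -15.17 mm → contributes +1 643 900 mm⁴
  semicircular cap: d = 25.75 mm → contributes +1 681 529 mm⁴
Total I = 3 325 430 mm⁴.

Ix ≈ 3.3 × 10⁶ mm⁴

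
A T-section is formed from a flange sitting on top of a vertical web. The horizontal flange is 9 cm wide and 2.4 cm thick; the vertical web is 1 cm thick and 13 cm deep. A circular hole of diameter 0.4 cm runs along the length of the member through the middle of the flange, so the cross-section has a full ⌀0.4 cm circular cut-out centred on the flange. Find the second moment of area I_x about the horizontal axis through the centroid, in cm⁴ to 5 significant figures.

Treat the section as a set of non-overlapping primitives; coordinates are from the bounding-box lower-left.
Flange: 9 × 2.4, A = 21.6 cm², y = 14.2 cm, Ī = 10.368 cm⁴.
Web: 1 × 13, A = 13 cm², y = 6.5 cm, Ī = 183.0833 cm⁴.
Hole (subtracted): ⌀0.4, A = 0.1256637 cm², y = 14.2 cm, Ī = 0.001256637 cm⁴.
Centroid: ȳ = ΣA·y / ΣA = 11.29639 cm.
Transfer each piece to the horizontal axis through the centroid using Ī + A·d² with d = y − 11.29639:
  flange: d = 2.903609 cm → contributes +192.4764 cm⁴
  web: d = -4.796391 cm → contributes +482.1531 cm⁴
  hole: d = 2.903609 cm → contributes −1.060721 cm⁴
Total I = 673.5688 cm⁴.

I_x ≈ 673.57 cm⁴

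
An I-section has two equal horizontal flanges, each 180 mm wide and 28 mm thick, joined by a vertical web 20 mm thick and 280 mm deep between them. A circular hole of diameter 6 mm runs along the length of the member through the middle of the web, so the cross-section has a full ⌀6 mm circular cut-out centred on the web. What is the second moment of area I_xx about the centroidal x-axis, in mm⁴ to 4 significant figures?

Decompose the section into non-overlapping parts with the origin at the bottom-left of its bounding rectangle.
Bottom flange: 180 × 28, A = 5 040 mm², y = 14 mm, Ī = 329 280 mm⁴.
Web: 20 × 280, A = 5 600 mm², y = 168 mm, Ī = 36 586 667 mm⁴.
Top flange: 180 × 28, A = 5 040 mm², y = 322 mm, Ī = 329 280 mm⁴.
Hole (subtracted): ⌀6, A = 28.2743 mm², y = 168 mm, Ī = 63.6173 mm⁴.
By symmetry the centroid is at mid-height, ȳ = 168 mm.
Transfer each piece to the centroidal x-axis using Ī + A·d² with d = y − 168:
  bottom flange: d = -154 mm → contributes +119 857 920 mm⁴
  web: d = 0 mm → contributes +36 586 667 mm⁴
  top flange: d = 154 mm → contributes +119 857 920 mm⁴
  hole: d = 0 mm → contributes −63.6173 mm⁴
Total I = 276 302 443 mm⁴.

I_xx ≈ 2.763 × 10⁸ mm⁴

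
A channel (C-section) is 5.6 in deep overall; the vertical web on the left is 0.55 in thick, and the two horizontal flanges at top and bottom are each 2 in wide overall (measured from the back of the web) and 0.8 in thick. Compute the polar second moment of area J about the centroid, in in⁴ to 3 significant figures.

J ≈ 23.3 in⁴

Decompose the section into non-overlapping parts with the origin at the bottom-left of its bounding rectangle.
Web: 0.55 × 5.6, A = 3.08 in², y = 2.8 in, Ī = 8.0491 in⁴.
Top flange (beyond web): 1.45 × 0.8, A = 1.16 in², y = 5.2 in, Ī = 0.061867 in⁴.
Bottom flange (beyond web): 1.45 × 0.8, A = 1.16 in², y = 0.4 in, Ī = 0.061867 in⁴.
By symmetry the centroid is at mid-height, ȳ = 2.8 in.
Transfer each piece to the centroidal x-axis using Ī + A·d² with d = y − 2.8:
  web: d = 0 in → contributes +8.0491 in⁴
  top flange (beyond web): d = 2.4 in → contributes +6.7435 in⁴
  bottom flange (beyond web): d = -2.4 in → contributes +6.7435 in⁴
Total I = 21.536 in⁴.
For the y-axis: x̄ = 0.70463 in.
Repeating about the centroidal y-axis gives I_y = 1.8074 in⁴.
Polar second moment: J = I_x + I_y = 23.343 in⁴.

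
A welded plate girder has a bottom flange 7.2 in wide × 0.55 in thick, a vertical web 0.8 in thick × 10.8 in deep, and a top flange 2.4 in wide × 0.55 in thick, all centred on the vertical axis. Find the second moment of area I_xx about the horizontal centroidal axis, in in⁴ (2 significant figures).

I_xx ≈ 240 in⁴

Split into non-overlapping primitives; take the origin at the lower-left of the bounding box.
Bottom plate: 7.2 × 0.55, A = 3.96 in², y = 0.275 in, Ī = 0.09983 in⁴.
Web plate: 0.8 × 10.8, A = 8.64 in², y = 5.95 in, Ī = 83.98 in⁴.
Top plate: 2.4 × 0.55, A = 1.32 in², y = 11.63 in, Ī = 0.03328 in⁴.
Centroid: ȳ = ΣA·y / ΣA = 4.874 in.
Transfer each piece to the horizontal centroidal axis using Ī + A·d² with d = y − 4.874:
  bottom plate: d = -4.599 in → contributes +83.85 in⁴
  web plate: d = 1.076 in → contributes +93.99 in⁴
  top plate: d = 6.751 in → contributes +60.2 in⁴
Total I = 238 in⁴.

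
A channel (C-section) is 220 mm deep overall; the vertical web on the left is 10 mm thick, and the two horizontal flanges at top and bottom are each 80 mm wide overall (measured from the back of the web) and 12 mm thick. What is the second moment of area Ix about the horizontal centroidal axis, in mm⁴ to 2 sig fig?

Decompose the section into non-overlapping parts with the origin at the bottom-left of its bounding rectangle.
Web: 10 × 220, A = 2 200 mm², y = 110 mm, Ī = 8 873 333 mm⁴.
Top flange (beyond web): 70 × 12, A = 840 mm², y = 214 mm, Ī = 10 080 mm⁴.
Bottom flange (beyond web): 70 × 12, A = 840 mm², y = 6 mm, Ī = 10 080 mm⁴.
By symmetry the centroid is at mid-height, ȳ = 110 mm.
Transfer each piece to the horizontal centroidal axis using Ī + A·d² with d = y − 110:
  web: d = 0 mm → contributes +8 873 333 mm⁴
  top flange (beyond web): d = 104 mm → contributes +9 095 520 mm⁴
  bottom flange (beyond web): d = -104 mm → contributes +9 095 520 mm⁴
Total I = 27 064 373 mm⁴.

Ix ≈ 2.7 × 10⁷ mm⁴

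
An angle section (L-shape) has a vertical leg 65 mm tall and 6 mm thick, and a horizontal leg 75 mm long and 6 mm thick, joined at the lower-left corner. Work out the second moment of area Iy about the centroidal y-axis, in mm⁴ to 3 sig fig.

Iy ≈ 4.48 × 10⁵ mm⁴

Break the section into simple shapes (no overlaps), measuring from the bottom-left corner of the bounding box.
Vertical leg: 6 × 65, A = 390 mm², x = 3 mm, Ī = 1 170 mm⁴.
Horizontal leg (remainder): 69 × 6, A = 414 mm², x = 40.5 mm, Ī = 164 255 mm⁴.
Centroid: x̄ = ΣA·x / ΣA = 22.31 mm.
Transfer each piece to the centroidal y-axis using Ī + A·d² with d = x − 22.31:
  vertical leg: d = -19.31 mm → contributes +146 587 mm⁴
  horizontal leg (remainder): d = 18.19 mm → contributes +301 242 mm⁴
Total I = 447 829 mm⁴.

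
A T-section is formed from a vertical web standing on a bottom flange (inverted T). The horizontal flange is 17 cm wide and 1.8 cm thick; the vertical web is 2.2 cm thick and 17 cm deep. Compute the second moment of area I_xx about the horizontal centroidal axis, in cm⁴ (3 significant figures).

I_xx ≈ 2400 cm⁴

Break the section into simple shapes (no overlaps), measuring from the bottom-left corner of the bounding box.
Flange: 17 × 1.8, A = 30.6 cm², y = 0.9 cm, Ī = 8.262 cm⁴.
Web: 2.2 × 17, A = 37.4 cm², y = 10.3 cm, Ī = 900.72 cm⁴.
Centroid: ȳ = ΣA·y / ΣA = 6.07 cm.
Transfer each piece to the horizontal centroidal axis using Ī + A·d² with d = y − 6.07:
  flange: d = -5.17 cm → contributes +826.17 cm⁴
  web: d = 4.23 cm → contributes +1569.9 cm⁴
Total I = 2396.1 cm⁴.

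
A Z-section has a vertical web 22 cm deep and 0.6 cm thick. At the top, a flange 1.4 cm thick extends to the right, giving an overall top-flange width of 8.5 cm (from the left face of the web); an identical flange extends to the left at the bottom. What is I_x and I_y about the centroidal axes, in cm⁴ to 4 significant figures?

I_x ≈ 2883 cm⁴, I_y ≈ 515.0 cm⁴

Break the section into simple shapes (no overlaps), measuring from the bottom-left corner of the bounding box.
Web: 0.6 × 22, A = 13.2 cm², y = 11 cm, Ī = 532.4 cm⁴.
Top flange (beyond web): 7.9 × 1.4, A = 11.06 cm², y = 21.3 cm, Ī = 1.80647 cm⁴.
Bottom flange (beyond web): 7.9 × 1.4, A = 11.06 cm², y = 0.7 cm, Ī = 1.80647 cm⁴.
Centroid: ȳ = ΣA·y / ΣA = 11 cm.
Transfer each piece to the centroidal x-axis using Ī + A·d² with d = y − 11:
  web: d = 0 cm → contributes +532.4 cm⁴
  top flange (beyond web): d = 10.3 cm → contributes +1175.16 cm⁴
  bottom flange (beyond web): d = -10.3 cm → contributes +1175.16 cm⁴
Total I = 2882.72 cm⁴.
For the y-axis: x̄ = 8.2 cm.
Repeating about the centroidal y-axis gives I_y = 514.981 cm⁴.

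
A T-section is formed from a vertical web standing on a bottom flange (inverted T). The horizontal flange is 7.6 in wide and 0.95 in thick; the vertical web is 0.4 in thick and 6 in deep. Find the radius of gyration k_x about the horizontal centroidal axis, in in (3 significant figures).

k_x ≈ 1.75 in

Split into non-overlapping primitives; take the origin at the lower-left of the bounding box.
Flange: 7.6 × 0.95, A = 7.22 in², y = 0.475 in, Ī = 0.543 in⁴.
Web: 0.4 × 6, A = 2.4 in², y = 3.95 in, Ī = 7.2 in⁴.
Centroid: ȳ = ΣA·y / ΣA = 1.3419 in.
Transfer each piece to the horizontal centroidal axis using Ī + A·d² with d = y − 1.3419:
  flange: d = -0.86694 in → contributes +5.9695 in⁴
  web: d = 2.6081 in → contributes +23.525 in⁴
Total I = 29.494 in⁴.
Radius of gyration: k = √(I/A) = √(29.494 / 9.62) = 1.751 in.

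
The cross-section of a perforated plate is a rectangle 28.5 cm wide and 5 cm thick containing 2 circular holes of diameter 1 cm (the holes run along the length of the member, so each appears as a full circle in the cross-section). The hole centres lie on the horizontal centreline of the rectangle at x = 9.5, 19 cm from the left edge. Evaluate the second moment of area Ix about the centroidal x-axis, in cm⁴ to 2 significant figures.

Ix ≈ 300 cm⁴

Decompose the section into non-overlapping parts with the origin at the bottom-left of its bounding rectangle.
Plate: 28.5 × 5, A = 142.5 cm², y = 2.5 cm, Ī = 296.9 cm⁴.
Hole 1 (subtracted): ⌀1, A = 0.7854 cm², y = 2.5 cm, Ī = 0.04909 cm⁴.
Hole 2 (subtracted): ⌀1, A = 0.7854 cm², y = 2.5 cm, Ī = 0.04909 cm⁴.
By symmetry the centroid is at mid-height, ȳ = 2.5 cm.
All pieces are centred on the centroidal x-axis, so I = ΣĪ (holes subtracted) = 296.8 cm⁴.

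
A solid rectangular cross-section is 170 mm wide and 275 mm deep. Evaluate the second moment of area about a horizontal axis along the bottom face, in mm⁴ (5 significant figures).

I_base ≈ 1.1785 × 10⁹ mm⁴

The section: 170 × 275, A = 46 750 mm², y = 137.5 mm, Ī = 294 622 396 mm⁴.
Transfer it to the bottom edge using Ī + A·d² with d = y − 0:
  the section: d = 137.5 mm → contributes +1 178 489 583 mm⁴
Total I = 1 178 489 583 mm⁴.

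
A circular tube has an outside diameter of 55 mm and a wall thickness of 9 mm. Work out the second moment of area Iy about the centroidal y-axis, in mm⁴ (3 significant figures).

Break the section into simple shapes (no overlaps), measuring from the bottom-left corner of the bounding box.
Outer circle: ⌀55, A = 2375.8 mm², x = 27.5 mm, Ī = 449 180 mm⁴.
Bore (subtracted): ⌀37, A = 1075.2 mm², x = 27.5 mm, Ī = 91 998 mm⁴.
By symmetry the centroid is at mid-width, x̄ = 27.5 mm.
All pieces are centred on the centroidal y-axis, so I = ΣĪ (holes subtracted) = 357 183 mm⁴.

Iy ≈ 3.57 × 10⁵ mm⁴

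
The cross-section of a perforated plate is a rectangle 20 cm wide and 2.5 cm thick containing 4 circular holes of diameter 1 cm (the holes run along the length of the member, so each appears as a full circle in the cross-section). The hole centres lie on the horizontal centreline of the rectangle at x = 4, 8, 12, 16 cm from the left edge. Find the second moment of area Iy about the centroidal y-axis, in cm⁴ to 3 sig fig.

Iy ≈ 1600 cm⁴

Treat the section as a set of non-overlapping primitives; coordinates are from the bounding-box lower-left.
Plate: 20 × 2.5, A = 50 cm², x = 10 cm, Ī = 1666.7 cm⁴.
Hole 1 (subtracted): ⌀1, A = 0.7854 cm², x = 4 cm, Ī = 0.049087 cm⁴.
Hole 2 (subtracted): ⌀1, A = 0.7854 cm², x = 8 cm, Ī = 0.049087 cm⁴.
Hole 3 (subtracted): ⌀1, A = 0.7854 cm², x = 12 cm, Ī = 0.049087 cm⁴.
Hole 4 (subtracted): ⌀1, A = 0.7854 cm², x = 16 cm, Ī = 0.049087 cm⁴.
By symmetry the centroid is at mid-width, x̄ = 10 cm.
Transfer each piece to the centroidal y-axis using Ī + A·d² with d = x − 10:
  plate: d = 0 cm → contributes +1666.7 cm⁴
  hole 1: d = -6 cm → contributes −28.323 cm⁴
  hole 2: d = -2 cm → contributes −3.1907 cm⁴
  hole 3: d = 2 cm → contributes −3.1907 cm⁴
  hole 4: d = 6 cm → contributes −28.323 cm⁴
Total I = 1603.6 cm⁴.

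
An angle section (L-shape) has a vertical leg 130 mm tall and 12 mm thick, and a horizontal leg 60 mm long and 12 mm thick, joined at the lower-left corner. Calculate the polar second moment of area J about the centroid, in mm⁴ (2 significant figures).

Break the section into simple shapes (no overlaps), measuring from the bottom-left corner of the bounding box.
Vertical leg: 12 × 130, A = 1 560 mm², y = 65 mm, Ī = 2 197 000 mm⁴.
Horizontal leg (remainder): 48 × 12, A = 576 mm², y = 6 mm, Ī = 6 912 mm⁴.
Centroid: ȳ = ΣA·y / ΣA = 49.09 mm.
Transfer each piece to the centroidal x-axis using Ī + A·d² with d = y − 49.09:
  vertical leg: d = 15.91 mm → contributes +2 591 885 mm⁴
  horizontal leg (remainder): d = -43.09 mm → contributes +1 076 393 mm⁴
Total I = 3 668 279 mm⁴.
For the y-axis: x̄ = 14.09 mm.
Repeating about the centroidal y-axis gives I_y = 507 919 mm⁴.
Polar second moment: J = I_x + I_y = 4 176 197 mm⁴.

J ≈ 4.2 × 10⁶ mm⁴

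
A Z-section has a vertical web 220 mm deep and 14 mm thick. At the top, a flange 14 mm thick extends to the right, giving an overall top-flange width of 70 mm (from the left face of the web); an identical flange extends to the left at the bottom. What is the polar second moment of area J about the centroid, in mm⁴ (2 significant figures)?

J ≈ 3.1 × 10⁷ mm⁴

Split into non-overlapping primitives; take the origin at the lower-left of the bounding box.
Web: 14 × 220, A = 3 080 mm², y = 110 mm, Ī = 12 422 667 mm⁴.
Top flange (beyond web): 56 × 14, A = 784 mm², y = 213 mm, Ī = 12 805 mm⁴.
Bottom flange (beyond web): 56 × 14, A = 784 mm², y = 7 mm, Ī = 12 805 mm⁴.
Centroid: ȳ = ΣA·y / ΣA = 110 mm.
Transfer each piece to the centroidal x-axis using Ī + A·d² with d = y − 110:
  web: d = 0 mm → contributes +12 422 667 mm⁴
  top flange (beyond web): d = 103 mm → contributes +8 330 261 mm⁴
  bottom flange (beyond web): d = -103 mm → contributes +8 330 261 mm⁴
Total I = 29 083 189 mm⁴.
For the y-axis: x̄ = 63 mm.
Repeating about the centroidal y-axis gives I_y = 2 380 877 mm⁴.
Polar second moment: J = I_x + I_y = 31 464 067 mm⁴.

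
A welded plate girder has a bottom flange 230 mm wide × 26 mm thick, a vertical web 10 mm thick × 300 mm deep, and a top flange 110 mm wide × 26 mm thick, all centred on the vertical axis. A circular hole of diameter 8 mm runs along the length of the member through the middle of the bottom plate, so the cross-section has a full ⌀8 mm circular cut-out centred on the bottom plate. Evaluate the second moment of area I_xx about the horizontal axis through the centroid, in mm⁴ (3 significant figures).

Break the section into simple shapes (no overlaps), measuring from the bottom-left corner of the bounding box.
Bottom plate: 230 × 26, A = 5 980 mm², y = 13 mm, Ī = 336 873 mm⁴.
Web plate: 10 × 300, A = 3 000 mm², y = 176 mm, Ī = 22 500 000 mm⁴.
Top plate: 110 × 26, A = 2 860 mm², y = 339 mm, Ī = 161 113 mm⁴.
Hole (subtracted): ⌀8, A = 50.265 mm², y = 13 mm, Ī = 201.06 mm⁴.
Centroid: ȳ = ΣA·y / ΣA = 133.56 mm.
Transfer each piece to the horizontal axis through the centroid using Ī + A·d² with d = y − 133.56:
  bottom plate: d = -120.56 mm → contributes +87 253 190 mm⁴
  web plate: d = 42.441 mm → contributes +27 903 685 mm⁴
  top plate: d = 205.44 mm → contributes +120 870 147 mm⁴
  hole: d = -120.56 mm → contributes −730 785 mm⁴
Total I = 235 296 237 mm⁴.

I_xx ≈ 2.35 × 10⁸ mm⁴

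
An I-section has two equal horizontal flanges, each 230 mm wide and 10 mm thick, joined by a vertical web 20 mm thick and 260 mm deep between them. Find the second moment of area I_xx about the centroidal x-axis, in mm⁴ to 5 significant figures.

Split into non-overlapping primitives; take the origin at the lower-left of the bounding box.
Bottom flange: 230 × 10, A = 2 300 mm², y = 5 mm, Ī = 19166.67 mm⁴.
Web: 20 × 260, A = 5 200 mm², y = 140 mm, Ī = 29 293 333 mm⁴.
Top flange: 230 × 10, A = 2 300 mm², y = 275 mm, Ī = 19166.67 mm⁴.
By symmetry the centroid is at mid-height, ȳ = 140 mm.
Transfer each piece to the centroidal x-axis using Ī + A·d² with d = y − 140:
  bottom flange: d = -135 mm → contributes +41 936 667 mm⁴
  web: d = 0 mm → contributes +29 293 333 mm⁴
  top flange: d = 135 mm → contributes +41 936 667 mm⁴
Total I = 113 166 667 mm⁴.

I_xx ≈ 1.1317 × 10⁸ mm⁴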